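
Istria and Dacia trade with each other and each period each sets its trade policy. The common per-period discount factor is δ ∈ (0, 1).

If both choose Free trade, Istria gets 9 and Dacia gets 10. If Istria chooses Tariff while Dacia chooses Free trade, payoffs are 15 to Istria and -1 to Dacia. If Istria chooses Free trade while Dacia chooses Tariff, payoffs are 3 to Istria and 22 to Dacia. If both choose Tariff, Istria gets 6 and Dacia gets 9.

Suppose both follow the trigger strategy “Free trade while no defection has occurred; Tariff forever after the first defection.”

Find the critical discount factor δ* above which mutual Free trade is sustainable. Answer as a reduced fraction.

12/13

Istria: cooperation gives 9 each period; deviation gives 15 once then 6 forever.
  9/(1−δ) ≥ 15 + 6δ/(1−δ) ⇒ δ ≥ 6/9 = 2/3.
Dacia: cooperation gives 10 each period; deviation gives 22 once then 9 forever.
  δ ≥ 12/13.
Both must hold, so the binding constraint is Dacia's: δ ≥ 12/13.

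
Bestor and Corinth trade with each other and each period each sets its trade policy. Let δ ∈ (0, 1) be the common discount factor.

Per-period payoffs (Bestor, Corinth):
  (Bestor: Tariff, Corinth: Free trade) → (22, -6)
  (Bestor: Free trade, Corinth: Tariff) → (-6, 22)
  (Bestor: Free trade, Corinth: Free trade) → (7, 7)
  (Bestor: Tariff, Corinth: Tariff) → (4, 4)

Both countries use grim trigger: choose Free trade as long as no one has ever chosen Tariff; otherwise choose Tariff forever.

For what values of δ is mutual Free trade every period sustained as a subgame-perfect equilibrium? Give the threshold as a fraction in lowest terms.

One-period gain from deviating is 22 − 7 = 15. The loss is 7 − 4 = 3 in every subsequent period, with present value 3·δ/(1−δ).
Deviation is unprofitable when 3·δ/(1−δ) ≥ 15, i.e. δ/(1−δ) ≥ 5.
Equivalently δ ≥ 15/(15+3) = 5/6.

5/6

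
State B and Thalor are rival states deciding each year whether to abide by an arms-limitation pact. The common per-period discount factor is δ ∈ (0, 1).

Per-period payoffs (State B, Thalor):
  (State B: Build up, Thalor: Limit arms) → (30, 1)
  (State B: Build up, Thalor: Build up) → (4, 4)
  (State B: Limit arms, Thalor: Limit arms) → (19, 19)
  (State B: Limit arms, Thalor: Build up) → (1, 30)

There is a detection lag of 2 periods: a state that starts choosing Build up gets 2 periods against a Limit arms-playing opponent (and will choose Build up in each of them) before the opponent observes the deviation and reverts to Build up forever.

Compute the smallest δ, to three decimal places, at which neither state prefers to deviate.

0.650

A deviator earns 30 for 2 periods, then 4 forever; cooperating earns 19 forever. Multiplying the IC by (1−δ):
19 ≥ 30(1−δ^2) + 4δ^2, so 26·δ^2 ≥ 11 and δ^2 ≥ 11/26.
δ ≥ (11/26)^(1/2) ≈ 0.650.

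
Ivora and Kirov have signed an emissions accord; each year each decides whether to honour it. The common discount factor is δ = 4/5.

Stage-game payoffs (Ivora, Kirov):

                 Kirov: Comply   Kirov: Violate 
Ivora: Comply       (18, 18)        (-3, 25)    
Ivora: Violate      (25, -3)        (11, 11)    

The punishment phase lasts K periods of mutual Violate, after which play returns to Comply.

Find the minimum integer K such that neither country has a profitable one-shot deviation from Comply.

IC: δ(1−δ^K)/(1−δ) ≥ (25−18)/(18−11) = 1.
With δ = 4/5: need 1 − δ^K ≥ 1·(1−4/5)/(4/5), i.e. δ^K ≤ 0.7500.
Since (4/5)^1 = 0.8000 and (4/5)^2 = 0.6400, the smallest such K is 2.

2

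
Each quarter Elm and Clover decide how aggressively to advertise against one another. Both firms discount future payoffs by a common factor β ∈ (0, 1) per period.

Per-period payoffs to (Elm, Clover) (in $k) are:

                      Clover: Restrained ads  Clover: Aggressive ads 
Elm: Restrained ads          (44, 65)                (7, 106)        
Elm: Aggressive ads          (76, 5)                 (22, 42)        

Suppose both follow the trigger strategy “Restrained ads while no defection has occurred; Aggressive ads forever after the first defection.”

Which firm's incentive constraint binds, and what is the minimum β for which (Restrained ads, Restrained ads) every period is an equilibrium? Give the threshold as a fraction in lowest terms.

Elm: cooperation gives 44 each period; deviation gives 76 once then 22 forever.
  44/(1−β) ≥ 76 + 22β/(1−β) ⇒ β ≥ 32/54 = 16/27.
Clover: cooperation gives 65 each period; deviation gives 106 once then 42 forever.
  β ≥ 41/64.
Both must hold, so the binding constraint is Clover's: β ≥ 41/64.

Clover; β ≥ 41/64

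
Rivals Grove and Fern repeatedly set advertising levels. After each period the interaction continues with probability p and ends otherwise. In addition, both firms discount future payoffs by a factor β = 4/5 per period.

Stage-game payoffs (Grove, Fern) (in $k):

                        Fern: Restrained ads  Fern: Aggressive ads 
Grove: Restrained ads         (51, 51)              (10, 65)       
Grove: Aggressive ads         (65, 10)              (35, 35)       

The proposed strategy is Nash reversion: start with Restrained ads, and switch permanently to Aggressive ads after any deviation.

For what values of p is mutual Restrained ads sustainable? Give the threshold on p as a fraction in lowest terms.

7/12

With continuation probability p and discount β, the effective per-period discount factor is βp.
Grim-trigger IC: βp ≥ (65−51)/(65−35) = 7/15.
So p ≥ (7/15)/(4/5) = 7/12.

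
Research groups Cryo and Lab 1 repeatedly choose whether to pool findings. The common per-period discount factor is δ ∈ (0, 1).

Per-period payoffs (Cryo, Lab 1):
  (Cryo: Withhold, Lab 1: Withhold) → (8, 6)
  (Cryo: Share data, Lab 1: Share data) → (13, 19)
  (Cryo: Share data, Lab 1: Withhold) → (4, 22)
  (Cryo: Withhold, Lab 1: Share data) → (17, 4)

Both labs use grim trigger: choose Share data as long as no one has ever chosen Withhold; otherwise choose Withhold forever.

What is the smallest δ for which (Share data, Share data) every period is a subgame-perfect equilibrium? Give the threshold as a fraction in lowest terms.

4/9

For Cryo: deviation gain 17−13 = 4, per-period punishment loss 13−8 = 5. IC gives δ ≥ 4/9.
For Lab 1: gain 3, loss 13 per period, so δ ≥ 3/16.
The tighter constraint is Cryo's, so cooperation needs δ ≥ 4/9.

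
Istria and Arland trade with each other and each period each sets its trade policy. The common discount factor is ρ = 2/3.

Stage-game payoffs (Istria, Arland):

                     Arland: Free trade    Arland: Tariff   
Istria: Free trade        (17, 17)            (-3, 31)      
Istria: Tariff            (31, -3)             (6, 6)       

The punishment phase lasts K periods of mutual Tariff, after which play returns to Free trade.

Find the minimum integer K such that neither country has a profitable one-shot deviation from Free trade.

Need Σ_{k=1}^{K} ρ^k ≥ (31−17)/(17−6) = 1.2727 at ρ = 2/3.
At K = 2 the sum is 1.1111 < 1.2727; at K = 3 it is 1.4074 ≥ 1.2727.
So the minimum punishment length is K = 3.

3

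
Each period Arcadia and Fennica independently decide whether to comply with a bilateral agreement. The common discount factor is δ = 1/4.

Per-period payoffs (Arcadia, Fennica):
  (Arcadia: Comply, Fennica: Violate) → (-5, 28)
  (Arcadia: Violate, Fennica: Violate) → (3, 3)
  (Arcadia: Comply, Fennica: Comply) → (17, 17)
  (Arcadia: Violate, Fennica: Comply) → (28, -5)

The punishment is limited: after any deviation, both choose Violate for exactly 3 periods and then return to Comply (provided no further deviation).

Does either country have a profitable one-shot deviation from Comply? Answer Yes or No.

Yes

IC: δ+…+δ^3 ≥ (28−17)/(17−3) = 11/14.
At δ = 1/4: partial sum = 0.3281 < 0.7857. Cooperation not sustainable.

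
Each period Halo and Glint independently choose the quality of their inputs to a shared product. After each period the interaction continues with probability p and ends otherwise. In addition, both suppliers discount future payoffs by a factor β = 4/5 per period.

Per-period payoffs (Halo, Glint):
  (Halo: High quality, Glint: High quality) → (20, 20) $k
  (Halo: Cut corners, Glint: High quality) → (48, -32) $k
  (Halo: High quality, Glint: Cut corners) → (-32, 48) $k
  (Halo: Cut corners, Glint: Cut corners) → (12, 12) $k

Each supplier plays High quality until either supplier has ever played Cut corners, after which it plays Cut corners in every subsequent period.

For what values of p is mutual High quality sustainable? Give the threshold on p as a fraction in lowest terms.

With continuation probability p and discount β, the effective per-period discount factor is βp.
Grim-trigger IC: βp ≥ (48−20)/(48−12) = 7/9.
So p ≥ (7/9)/(4/5) = 35/36.

35/36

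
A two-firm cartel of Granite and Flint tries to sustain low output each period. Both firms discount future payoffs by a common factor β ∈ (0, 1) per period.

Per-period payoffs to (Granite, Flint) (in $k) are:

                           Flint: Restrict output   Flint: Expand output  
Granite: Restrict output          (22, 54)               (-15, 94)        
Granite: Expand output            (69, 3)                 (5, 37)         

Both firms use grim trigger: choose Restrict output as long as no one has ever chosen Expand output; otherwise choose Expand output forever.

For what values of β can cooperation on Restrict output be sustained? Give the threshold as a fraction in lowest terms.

For Granite: deviation gain 69−22 = 47, per-period punishment loss 22−5 = 17. IC gives β ≥ 47/64.
For Flint: gain 40, loss 17 per period, so β ≥ 40/57.
The tighter constraint is Granite's, so cooperation needs β ≥ 47/64.

47/64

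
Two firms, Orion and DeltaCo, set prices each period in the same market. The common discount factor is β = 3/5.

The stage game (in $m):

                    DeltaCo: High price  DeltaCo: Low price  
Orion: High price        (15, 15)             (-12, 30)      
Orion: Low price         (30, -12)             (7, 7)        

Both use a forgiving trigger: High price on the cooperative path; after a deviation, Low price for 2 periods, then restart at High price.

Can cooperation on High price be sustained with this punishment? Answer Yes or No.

Comparing payoff streams over the 3 periods until play realigns: cooperate → 15(1+β+…+β^2); deviate → 30 + 7(β+…+β^2).
Cooperation is sustained iff (15−7)(β+…+β^2) ≥ 30−15.
β+…+β^2 = 3/5·(1−(3/5)^2)/(1−3/5) = 0.9600, and (30−15)/(15−7) = 1.8750.
0.9600 < 1.8750, so cooperation is not sustainable.

No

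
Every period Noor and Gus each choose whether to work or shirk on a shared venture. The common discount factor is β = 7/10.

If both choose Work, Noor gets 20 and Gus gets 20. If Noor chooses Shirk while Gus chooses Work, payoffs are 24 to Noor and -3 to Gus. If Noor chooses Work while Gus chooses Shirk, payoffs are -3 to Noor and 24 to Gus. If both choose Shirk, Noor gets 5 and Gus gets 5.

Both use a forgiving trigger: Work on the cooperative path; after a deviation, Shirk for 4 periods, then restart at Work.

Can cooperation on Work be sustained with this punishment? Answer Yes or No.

Yes

Comparing payoff streams over the 5 periods until play realigns: cooperate → 20(1+β+…+β^4); deviate → 24 + 5(β+…+β^4).
Cooperation is sustained iff (20−5)(β+…+β^4) ≥ 24−20.
β+…+β^4 = 7/10·(1−(7/10)^4)/(1−7/10) = 1.7731, and (24−20)/(20−5) = 0.2667.
1.7731 ≥ 0.2667, so cooperation is sustainable.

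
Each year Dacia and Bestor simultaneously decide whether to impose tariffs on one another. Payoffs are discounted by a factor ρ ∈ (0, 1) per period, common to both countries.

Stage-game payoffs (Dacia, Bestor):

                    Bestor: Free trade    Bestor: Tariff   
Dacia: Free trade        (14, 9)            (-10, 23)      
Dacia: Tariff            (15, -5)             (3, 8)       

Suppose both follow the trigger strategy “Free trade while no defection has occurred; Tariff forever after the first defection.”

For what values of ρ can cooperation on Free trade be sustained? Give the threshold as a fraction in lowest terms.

Dacia's threshold: (15−14)/(15−3) = 1/12.
Bestor's threshold: (23−9)/(23−8) = 14/15.
1/12 < 14/15, so Bestor binds and ρ* = 14/15.

14/15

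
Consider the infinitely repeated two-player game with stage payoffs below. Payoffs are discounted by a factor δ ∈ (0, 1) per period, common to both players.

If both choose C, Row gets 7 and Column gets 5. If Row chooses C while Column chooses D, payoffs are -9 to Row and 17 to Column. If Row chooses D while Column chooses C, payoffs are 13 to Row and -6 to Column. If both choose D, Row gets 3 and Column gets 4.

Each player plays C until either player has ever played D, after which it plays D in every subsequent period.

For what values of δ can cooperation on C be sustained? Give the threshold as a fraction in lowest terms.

For Row: deviation gain 13−7 = 6, per-period punishment loss 7−3 = 4. IC gives δ ≥ 6/10 = 3/5.
For Column: gain 12, loss 1 per period, so δ ≥ 12/13.
The tighter constraint is Column's, so cooperation needs δ ≥ 12/13.

12/13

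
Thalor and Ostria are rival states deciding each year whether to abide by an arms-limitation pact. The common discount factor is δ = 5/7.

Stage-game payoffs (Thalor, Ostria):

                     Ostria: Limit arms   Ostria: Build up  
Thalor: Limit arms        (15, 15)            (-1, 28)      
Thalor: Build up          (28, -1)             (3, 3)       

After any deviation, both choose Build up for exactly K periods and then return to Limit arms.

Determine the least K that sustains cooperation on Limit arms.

Need Σ_{k=1}^{K} δ^k ≥ (28−15)/(15−3) = 1.0833 at δ = 5/7.
At K = 1 the sum is 0.7143 < 1.0833; at K = 2 it is 1.2245 ≥ 1.0833.
So the minimum punishment length is K = 2.

2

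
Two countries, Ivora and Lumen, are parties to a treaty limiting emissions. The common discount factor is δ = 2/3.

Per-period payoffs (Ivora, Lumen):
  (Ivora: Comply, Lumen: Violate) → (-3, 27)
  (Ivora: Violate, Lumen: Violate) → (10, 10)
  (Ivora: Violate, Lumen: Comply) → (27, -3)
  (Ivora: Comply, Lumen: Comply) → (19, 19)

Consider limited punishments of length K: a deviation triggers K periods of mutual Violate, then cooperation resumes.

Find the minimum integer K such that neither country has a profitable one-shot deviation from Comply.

IC: δ(1−δ^K)/(1−δ) ≥ (27−19)/(19−10) = 8/9.
With δ = 2/3: need 1 − δ^K ≥ 8/9·(1−2/3)/(2/3), i.e. δ^K ≤ 0.5556.
Since (2/3)^1 = 0.6667 and (2/3)^2 = 0.4444, the smallest such K is 2.

2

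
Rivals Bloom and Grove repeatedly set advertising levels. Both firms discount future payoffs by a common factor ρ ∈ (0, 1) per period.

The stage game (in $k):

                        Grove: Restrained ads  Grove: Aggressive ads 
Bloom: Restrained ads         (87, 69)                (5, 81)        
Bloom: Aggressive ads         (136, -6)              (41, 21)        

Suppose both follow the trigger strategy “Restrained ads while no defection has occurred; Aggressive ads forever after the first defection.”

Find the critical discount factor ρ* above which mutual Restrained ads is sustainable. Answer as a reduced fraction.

For Bloom: deviation gain 136−87 = 49, per-period punishment loss 87−41 = 46. IC gives ρ ≥ 49/95.
For Grove: gain 12, loss 48 per period, so ρ ≥ 12/60 = 1/5.
The tighter constraint is Bloom's, so cooperation needs ρ ≥ 49/95.

49/95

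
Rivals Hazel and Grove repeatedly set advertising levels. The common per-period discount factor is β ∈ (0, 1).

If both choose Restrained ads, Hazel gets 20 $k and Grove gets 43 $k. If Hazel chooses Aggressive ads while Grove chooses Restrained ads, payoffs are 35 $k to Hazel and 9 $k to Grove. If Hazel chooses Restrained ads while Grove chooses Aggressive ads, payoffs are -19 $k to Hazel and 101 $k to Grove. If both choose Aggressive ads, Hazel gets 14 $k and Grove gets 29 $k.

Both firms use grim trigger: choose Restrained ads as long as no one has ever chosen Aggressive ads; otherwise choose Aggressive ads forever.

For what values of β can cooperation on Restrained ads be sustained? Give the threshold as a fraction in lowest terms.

Hazel: cooperation gives 20 each period; deviation gives 35 once then 14 forever.
  20/(1−β) ≥ 35 + 14β/(1−β) ⇒ β ≥ 15/21 = 5/7.
Grove: cooperation gives 43 each period; deviation gives 101 once then 29 forever.
  β ≥ 58/72 = 29/36.
Both must hold, so the binding constraint is Grove's: β ≥ 29/36.

29/36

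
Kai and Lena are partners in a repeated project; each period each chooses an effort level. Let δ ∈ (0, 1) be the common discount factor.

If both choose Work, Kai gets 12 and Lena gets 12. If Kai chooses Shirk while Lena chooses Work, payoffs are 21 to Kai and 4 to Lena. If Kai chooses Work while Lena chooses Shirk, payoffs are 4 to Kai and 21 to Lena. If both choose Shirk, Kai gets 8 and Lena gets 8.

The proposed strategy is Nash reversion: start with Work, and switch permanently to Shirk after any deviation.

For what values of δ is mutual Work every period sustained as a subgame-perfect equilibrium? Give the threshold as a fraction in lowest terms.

12/(1−δ) ≥ 21 + 8δ/(1−δ)
12 ≥ 21 − 13δ
δ ≥ 9/13.

9/13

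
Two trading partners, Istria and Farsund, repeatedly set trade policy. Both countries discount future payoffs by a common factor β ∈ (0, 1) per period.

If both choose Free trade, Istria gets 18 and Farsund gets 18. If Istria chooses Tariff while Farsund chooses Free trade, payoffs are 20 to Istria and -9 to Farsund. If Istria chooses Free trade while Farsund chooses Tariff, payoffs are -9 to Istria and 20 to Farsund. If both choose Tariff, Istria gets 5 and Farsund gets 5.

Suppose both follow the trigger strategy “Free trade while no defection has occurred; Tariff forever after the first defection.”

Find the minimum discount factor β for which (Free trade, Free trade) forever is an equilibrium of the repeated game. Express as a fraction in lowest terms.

Cooperation forever yields 18 each period: 18/(1−β).
Deviating yields 20 once, then 5 forever: 20 + 5β/(1−β).
No profitable deviation requires 18/(1−β) ≥ 20 + 5β/(1−β).
Multiplying by (1−β): 18 ≥ 20(1−β) + 5β = 20 − 15β.
So 15β ≥ 2, i.e. β ≥ 2/15.

2/15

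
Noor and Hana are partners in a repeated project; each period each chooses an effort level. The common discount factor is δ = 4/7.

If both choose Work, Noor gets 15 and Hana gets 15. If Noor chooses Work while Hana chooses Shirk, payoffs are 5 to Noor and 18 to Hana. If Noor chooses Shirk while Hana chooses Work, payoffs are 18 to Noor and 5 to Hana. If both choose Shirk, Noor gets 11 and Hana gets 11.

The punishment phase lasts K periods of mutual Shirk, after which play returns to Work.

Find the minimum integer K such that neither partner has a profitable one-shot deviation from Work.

2

IC: δ(1−δ^K)/(1−δ) ≥ (18−15)/(15−11) = 3/4.
With δ = 4/7: need 1 − δ^K ≥ 3/4·(1−4/7)/(4/7), i.e. δ^K ≤ 0.4375.
Since (4/7)^1 = 0.5714 and (4/7)^2 = 0.3265, the smallest such K is 2.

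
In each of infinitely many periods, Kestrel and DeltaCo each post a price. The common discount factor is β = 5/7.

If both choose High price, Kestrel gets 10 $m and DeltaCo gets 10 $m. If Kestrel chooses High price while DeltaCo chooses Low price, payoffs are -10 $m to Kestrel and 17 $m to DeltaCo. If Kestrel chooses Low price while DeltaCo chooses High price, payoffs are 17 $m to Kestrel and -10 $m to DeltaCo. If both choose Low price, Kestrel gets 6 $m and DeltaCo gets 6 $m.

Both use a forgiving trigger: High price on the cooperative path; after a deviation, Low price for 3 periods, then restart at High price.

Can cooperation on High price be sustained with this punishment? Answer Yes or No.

No

A one-shot deviation gives 17 now, then 6 for 3 periods, then back to 10.
Gain from deviating: (17−10) today; loss: (10−6) in each of the next 3 periods.
No-deviation condition: (10−6)(β+…+β^3) ≥ 17−10, i.e. β+…+β^3 ≥ 7/4.
At β = 5/7: β+…+β^3 = 1.5889 < 1.7500.
So cooperation is not sustainable.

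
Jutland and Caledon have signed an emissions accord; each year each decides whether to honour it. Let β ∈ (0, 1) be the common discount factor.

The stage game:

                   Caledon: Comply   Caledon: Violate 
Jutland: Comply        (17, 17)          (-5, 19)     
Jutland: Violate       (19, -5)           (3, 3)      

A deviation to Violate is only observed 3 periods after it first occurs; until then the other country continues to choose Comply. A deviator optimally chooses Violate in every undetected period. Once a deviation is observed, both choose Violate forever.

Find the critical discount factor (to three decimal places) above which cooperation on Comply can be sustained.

0.500

A deviator earns 19 for 3 periods, then 3 forever; cooperating earns 17 forever. Multiplying the IC by (1−β):
17 ≥ 19(1−β^3) + 3β^3, so 16·β^3 ≥ 2 and β^3 ≥ 1/8.
β ≥ (1/8)^(1/3) ≈ 0.500.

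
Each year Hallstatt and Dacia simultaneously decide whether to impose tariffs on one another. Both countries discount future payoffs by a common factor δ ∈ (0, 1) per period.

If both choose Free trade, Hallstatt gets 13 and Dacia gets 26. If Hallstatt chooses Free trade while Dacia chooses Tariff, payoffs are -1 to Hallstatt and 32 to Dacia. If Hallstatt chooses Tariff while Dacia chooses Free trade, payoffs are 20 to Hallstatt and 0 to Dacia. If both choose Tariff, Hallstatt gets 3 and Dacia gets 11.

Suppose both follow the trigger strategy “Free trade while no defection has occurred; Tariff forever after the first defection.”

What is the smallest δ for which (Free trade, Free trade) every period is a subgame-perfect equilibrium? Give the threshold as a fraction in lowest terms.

7/17

For Hallstatt: deviation gain 20−13 = 7, per-period punishment loss 13−3 = 10. IC gives δ ≥ 7/17.
For Dacia: gain 6, loss 15 per period, so δ ≥ 6/21 = 2/7.
The tighter constraint is Hallstatt's, so cooperation needs δ ≥ 7/17.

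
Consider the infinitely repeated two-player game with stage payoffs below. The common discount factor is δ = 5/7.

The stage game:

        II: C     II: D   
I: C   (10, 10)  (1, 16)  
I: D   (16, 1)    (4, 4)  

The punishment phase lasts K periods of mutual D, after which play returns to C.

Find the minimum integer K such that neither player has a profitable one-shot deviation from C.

2

Need Σ_{k=1}^{K} δ^k ≥ (16−10)/(10−4) = 1.0000 at δ = 5/7.
At K = 1 the sum is 0.7143 < 1.0000; at K = 2 it is 1.2245 ≥ 1.0000.
So the minimum punishment length is K = 2.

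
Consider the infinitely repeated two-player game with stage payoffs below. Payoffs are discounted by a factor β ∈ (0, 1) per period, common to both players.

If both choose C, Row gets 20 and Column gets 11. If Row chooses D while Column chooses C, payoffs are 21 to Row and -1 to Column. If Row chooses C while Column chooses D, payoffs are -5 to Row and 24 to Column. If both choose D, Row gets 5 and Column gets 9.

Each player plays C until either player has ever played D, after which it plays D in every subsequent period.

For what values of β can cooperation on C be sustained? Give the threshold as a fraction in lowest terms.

Row's threshold: (21−20)/(21−5) = 1/16.
Column's threshold: (24−11)/(24−9) = 13/15.
1/16 < 13/15, so Column binds and β* = 13/15.

13/15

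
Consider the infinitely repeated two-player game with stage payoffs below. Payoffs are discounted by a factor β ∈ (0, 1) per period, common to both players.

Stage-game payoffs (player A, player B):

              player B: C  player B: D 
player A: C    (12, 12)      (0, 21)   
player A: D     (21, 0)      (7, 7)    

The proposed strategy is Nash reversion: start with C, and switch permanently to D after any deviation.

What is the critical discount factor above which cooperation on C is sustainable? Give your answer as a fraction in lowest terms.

9/14

One-period gain from deviating is 21 − 12 = 9. The loss is 12 − 7 = 5 in every subsequent period, with present value 5·β/(1−β).
Deviation is unprofitable when 5·β/(1−β) ≥ 9, i.e. β/(1−β) ≥ 9/5.
Equivalently β ≥ 9/(9+5) = 9/14.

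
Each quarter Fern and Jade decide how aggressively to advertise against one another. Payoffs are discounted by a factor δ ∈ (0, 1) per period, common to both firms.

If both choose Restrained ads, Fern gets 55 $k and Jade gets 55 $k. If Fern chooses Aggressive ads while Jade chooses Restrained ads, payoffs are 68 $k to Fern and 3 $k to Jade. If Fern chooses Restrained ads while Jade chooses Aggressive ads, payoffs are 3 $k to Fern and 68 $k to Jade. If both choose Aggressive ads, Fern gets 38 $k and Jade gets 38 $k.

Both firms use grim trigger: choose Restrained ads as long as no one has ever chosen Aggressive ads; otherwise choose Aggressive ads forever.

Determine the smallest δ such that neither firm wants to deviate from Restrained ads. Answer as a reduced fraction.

Cooperation forever yields 55 each period: 55/(1−δ).
Deviating yields 68 once, then 38 forever: 68 + 38δ/(1−δ).
No profitable deviation requires 55/(1−δ) ≥ 68 + 38δ/(1−δ).
Multiplying by (1−δ): 55 ≥ 68(1−δ) + 38δ = 68 − 30δ.
So 30δ ≥ 13, i.e. δ ≥ 13/30.

13/30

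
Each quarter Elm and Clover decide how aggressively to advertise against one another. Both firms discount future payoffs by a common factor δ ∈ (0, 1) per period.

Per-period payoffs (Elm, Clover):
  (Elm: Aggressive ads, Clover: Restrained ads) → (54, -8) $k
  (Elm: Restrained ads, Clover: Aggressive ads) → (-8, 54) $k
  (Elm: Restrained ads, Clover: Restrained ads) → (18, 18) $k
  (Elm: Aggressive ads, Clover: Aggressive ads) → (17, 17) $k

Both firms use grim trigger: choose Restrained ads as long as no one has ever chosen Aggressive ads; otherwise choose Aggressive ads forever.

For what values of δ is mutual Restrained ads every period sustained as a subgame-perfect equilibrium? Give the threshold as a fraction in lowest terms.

Cooperation forever yields 18 each period: 18/(1−δ).
Deviating yields 54 once, then 17 forever: 54 + 17δ/(1−δ).
No profitable deviation requires 18/(1−δ) ≥ 54 + 17δ/(1−δ).
Multiplying by (1−δ): 18 ≥ 54(1−δ) + 17δ = 54 − 37δ.
So 37δ ≥ 36, i.e. δ ≥ 36/37.

36/37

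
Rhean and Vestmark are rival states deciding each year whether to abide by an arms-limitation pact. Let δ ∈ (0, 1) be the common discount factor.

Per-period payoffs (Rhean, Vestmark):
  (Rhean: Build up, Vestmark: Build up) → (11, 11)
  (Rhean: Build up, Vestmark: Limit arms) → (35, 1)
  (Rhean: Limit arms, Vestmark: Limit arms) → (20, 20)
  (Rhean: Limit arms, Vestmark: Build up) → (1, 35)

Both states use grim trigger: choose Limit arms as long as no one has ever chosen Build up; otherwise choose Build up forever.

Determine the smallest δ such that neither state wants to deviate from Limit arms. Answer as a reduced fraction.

5/8

Cooperation forever yields 20 each period: 20/(1−δ).
Deviating yields 35 once, then 11 forever: 35 + 11δ/(1−δ).
No profitable deviation requires 20/(1−δ) ≥ 35 + 11δ/(1−δ).
Multiplying by (1−δ): 20 ≥ 35(1−δ) + 11δ = 35 − 24δ.
So 24δ ≥ 15, i.e. δ ≥ 15/24 = 5/8.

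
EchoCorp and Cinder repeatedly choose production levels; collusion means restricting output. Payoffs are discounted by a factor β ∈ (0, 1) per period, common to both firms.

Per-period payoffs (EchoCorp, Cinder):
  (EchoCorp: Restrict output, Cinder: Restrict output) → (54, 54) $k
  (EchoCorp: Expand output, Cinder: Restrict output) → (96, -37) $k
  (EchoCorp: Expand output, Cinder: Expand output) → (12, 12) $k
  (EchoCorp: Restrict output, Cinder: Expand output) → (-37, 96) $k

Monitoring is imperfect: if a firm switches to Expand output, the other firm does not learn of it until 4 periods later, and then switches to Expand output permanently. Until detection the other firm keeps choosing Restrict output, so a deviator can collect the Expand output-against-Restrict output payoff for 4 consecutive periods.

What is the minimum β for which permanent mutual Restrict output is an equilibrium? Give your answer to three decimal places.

Deviating for the 4 undetected periods gains 96−54 = 42 per period over cooperation, then loses 54−12 = 42 per period forever once punishment starts.
Gain: 42(1 + β + … + β^3); loss: 42·β^4/(1−β).
No profitable deviation ⇔ 42(1−β^4) ≤ 42·β^4, i.e. β^4 ≥ 42/(42+42) = 1/2.
Hence β ≥ (1/2)^(1/4) ≈ 0.841.

0.841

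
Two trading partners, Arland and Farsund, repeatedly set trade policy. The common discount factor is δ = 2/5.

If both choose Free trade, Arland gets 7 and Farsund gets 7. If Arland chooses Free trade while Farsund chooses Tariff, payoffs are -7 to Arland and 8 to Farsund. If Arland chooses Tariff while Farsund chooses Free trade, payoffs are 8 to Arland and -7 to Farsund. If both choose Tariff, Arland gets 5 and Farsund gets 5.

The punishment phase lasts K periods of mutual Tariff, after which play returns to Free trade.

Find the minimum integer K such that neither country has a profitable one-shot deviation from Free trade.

Need Σ_{k=1}^{K} δ^k ≥ (8−7)/(7−5) = 0.5000 at δ = 2/5.
At K = 1 the sum is 0.4000 < 0.5000; at K = 2 it is 0.5600 ≥ 0.5000.
So the minimum punishment length is K = 2.

2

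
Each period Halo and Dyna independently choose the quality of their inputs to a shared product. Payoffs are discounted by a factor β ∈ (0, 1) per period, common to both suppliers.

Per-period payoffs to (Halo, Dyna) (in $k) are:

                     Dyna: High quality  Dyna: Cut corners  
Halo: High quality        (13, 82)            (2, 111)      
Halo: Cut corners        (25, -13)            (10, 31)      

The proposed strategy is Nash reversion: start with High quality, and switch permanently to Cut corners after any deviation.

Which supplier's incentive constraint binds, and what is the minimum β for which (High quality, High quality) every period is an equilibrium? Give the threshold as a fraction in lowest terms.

Halo; β ≥ 4/5

For Halo: deviation gain 25−13 = 12, per-period punishment loss 13−10 = 3. IC gives β ≥ 12/15 = 4/5.
For Dyna: gain 29, loss 51 per period, so β ≥ 29/80.
The tighter constraint is Halo's, so cooperation needs β ≥ 4/5.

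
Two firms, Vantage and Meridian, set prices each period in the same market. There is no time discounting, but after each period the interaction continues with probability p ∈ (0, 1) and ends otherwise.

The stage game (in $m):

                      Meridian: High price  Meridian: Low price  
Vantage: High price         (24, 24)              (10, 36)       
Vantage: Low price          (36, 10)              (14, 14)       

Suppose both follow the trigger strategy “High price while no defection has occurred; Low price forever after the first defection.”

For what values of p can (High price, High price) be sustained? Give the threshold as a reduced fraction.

6/11

With no time discounting, the continuation probability p plays the role of the discount factor.
Grim-trigger IC: 24/(1−p) ≥ 36 + 14p/(1−p) ⇒ p ≥ (36−24)/(36−14) = 6/11.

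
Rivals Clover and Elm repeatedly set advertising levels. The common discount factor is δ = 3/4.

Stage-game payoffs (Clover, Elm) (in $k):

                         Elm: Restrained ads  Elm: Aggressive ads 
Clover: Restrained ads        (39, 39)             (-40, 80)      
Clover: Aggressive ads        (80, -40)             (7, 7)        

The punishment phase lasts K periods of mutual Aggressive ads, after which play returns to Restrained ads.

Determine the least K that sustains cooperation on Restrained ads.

Need Σ_{k=1}^{K} δ^k ≥ (80−39)/(39−7) = 1.2812 at δ = 3/4.
At K = 1 the sum is 0.7500 < 1.2812; at K = 2 it is 1.3125 ≥ 1.2812.
So the minimum punishment length is K = 2.

2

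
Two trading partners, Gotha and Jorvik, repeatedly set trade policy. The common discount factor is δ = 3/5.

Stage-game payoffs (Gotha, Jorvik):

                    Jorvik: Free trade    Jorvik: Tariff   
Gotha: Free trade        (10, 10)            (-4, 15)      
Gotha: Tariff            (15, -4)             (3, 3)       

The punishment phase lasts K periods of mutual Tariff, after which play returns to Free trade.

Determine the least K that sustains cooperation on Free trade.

Need Σ_{k=1}^{K} δ^k ≥ (15−10)/(10−3) = 0.7143 at δ = 3/5.
At K = 1 the sum is 0.6000 < 0.7143; at K = 2 it is 0.9600 ≥ 0.7143.
So the minimum punishment length is K = 2.

2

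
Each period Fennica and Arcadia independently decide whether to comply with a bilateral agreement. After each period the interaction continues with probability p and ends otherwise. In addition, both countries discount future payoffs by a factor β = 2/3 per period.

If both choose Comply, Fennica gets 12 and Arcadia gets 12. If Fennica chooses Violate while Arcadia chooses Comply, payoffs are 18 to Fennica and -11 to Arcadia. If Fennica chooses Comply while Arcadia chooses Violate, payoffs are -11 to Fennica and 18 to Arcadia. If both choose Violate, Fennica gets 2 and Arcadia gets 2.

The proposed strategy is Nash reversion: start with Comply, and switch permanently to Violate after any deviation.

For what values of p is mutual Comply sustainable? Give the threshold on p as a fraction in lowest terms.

With continuation probability p and discount β, the effective per-period discount factor is βp.
Grim-trigger IC: βp ≥ (18−12)/(18−2) = 3/8.
So p ≥ (3/8)/(2/3) = 9/16.

9/16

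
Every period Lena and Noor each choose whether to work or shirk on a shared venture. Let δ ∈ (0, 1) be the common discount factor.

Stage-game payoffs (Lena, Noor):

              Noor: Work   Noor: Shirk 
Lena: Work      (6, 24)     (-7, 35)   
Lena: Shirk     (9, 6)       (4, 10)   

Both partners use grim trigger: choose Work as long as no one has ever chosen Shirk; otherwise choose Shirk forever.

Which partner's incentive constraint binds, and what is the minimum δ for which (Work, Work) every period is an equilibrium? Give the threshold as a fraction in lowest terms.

Lena; δ ≥ 3/5

Lena: cooperation gives 6 each period; deviation gives 9 once then 4 forever.
  6/(1−δ) ≥ 9 + 4δ/(1−δ) ⇒ δ ≥ 3/5.
Noor: cooperation gives 24 each period; deviation gives 35 once then 10 forever.
  δ ≥ 11/25.
Both must hold, so the binding constraint is Lena's: δ ≥ 3/5.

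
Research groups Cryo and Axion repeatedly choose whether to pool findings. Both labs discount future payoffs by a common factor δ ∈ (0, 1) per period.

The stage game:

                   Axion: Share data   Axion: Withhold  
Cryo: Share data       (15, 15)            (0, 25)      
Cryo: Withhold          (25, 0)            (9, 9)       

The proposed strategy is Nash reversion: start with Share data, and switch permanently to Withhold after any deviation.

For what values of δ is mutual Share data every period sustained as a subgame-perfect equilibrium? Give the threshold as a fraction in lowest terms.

15/(1−δ) ≥ 25 + 9δ/(1−δ)
15 ≥ 25 − 16δ
δ ≥ 10/16 = 5/8.

5/8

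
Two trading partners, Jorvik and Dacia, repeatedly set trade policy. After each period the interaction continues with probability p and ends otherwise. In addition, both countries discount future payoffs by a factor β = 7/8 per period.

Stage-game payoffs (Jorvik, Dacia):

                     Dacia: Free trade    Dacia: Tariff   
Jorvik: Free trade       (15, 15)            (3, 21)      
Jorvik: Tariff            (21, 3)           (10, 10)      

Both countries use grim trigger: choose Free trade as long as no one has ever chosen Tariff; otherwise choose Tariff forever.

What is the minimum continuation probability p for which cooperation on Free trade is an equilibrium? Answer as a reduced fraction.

With continuation probability p and discount β, the effective per-period discount factor is βp.
Grim-trigger IC: βp ≥ (21−15)/(21−10) = 6/11.
So p ≥ (6/11)/(7/8) = 48/77.

48/77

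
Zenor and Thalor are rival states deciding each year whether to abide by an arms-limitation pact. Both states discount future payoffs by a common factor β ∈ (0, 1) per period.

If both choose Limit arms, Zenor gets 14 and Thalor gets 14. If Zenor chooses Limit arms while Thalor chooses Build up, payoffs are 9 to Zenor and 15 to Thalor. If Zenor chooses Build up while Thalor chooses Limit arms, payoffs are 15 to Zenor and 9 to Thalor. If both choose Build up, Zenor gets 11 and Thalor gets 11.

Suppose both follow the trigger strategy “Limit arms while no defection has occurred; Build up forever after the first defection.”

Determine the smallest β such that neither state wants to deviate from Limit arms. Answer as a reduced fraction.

Under grim trigger the critical discount factor is (T−C)/(T−P) with T = 15, C = 14, P = 11.
β* = (15−14)/(15−11) = 1/4.

1/4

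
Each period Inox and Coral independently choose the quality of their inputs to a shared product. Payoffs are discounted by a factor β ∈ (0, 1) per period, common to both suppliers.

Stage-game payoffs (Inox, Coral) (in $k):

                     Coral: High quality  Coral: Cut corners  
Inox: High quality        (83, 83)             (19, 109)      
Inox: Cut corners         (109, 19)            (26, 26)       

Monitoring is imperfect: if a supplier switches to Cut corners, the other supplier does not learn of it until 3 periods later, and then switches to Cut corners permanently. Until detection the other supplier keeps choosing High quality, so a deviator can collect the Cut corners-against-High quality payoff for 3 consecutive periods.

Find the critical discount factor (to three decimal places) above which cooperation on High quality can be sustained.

0.679

A deviator earns 109 for 3 periods, then 26 forever; cooperating earns 83 forever. Multiplying the IC by (1−β):
83 ≥ 109(1−β^3) + 26β^3, so 83·β^3 ≥ 26 and β^3 ≥ 26/83.
β ≥ (26/83)^(1/3) ≈ 0.679.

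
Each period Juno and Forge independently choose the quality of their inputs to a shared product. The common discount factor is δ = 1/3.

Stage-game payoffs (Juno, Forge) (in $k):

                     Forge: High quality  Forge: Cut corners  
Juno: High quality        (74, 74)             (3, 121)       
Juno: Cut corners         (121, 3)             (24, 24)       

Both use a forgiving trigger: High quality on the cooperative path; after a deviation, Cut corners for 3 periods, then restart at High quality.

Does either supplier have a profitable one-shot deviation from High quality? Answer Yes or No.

Comparing payoff streams over the 4 periods until play realigns: cooperate → 74(1+δ+…+δ^3); deviate → 121 + 24(δ+…+δ^3).
Cooperation is sustained iff (74−24)(δ+…+δ^3) ≥ 121−74.
δ+…+δ^3 = 1/3·(1−(1/3)^3)/(1−1/3) = 0.4815, and (121−74)/(74−24) = 0.9400.
0.4815 < 0.9400, so cooperation is not sustainable.

Yes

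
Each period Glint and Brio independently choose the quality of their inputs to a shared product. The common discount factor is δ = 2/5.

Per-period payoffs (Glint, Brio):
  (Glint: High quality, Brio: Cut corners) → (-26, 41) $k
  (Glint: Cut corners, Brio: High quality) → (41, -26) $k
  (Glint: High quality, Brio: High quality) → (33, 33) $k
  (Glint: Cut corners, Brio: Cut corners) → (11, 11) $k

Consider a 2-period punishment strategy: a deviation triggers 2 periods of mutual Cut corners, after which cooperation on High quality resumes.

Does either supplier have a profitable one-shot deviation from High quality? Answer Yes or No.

A one-shot deviation gives 41 now, then 11 for 2 periods, then back to 33.
Gain from deviating: (41−33) today; loss: (33−11) in each of the next 2 periods.
No-deviation condition: (33−11)(δ+…+δ^2) ≥ 41−33, i.e. δ+…+δ^2 ≥ 4/11.
At δ = 2/5: δ+…+δ^2 = 0.5600 ≥ 0.3636.
So cooperation is sustainable.

No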